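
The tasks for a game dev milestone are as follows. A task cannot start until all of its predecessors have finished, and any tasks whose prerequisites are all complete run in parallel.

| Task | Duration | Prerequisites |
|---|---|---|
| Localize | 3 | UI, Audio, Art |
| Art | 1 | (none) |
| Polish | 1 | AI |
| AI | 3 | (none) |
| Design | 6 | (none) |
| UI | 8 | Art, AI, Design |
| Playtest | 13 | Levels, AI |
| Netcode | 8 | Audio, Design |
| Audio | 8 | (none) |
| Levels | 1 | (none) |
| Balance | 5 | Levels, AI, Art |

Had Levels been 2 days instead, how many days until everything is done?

17

As given, the longest chain is Design→UI→Localize = 6+8+3 = 17, so the finish is 17 days.
The longest path through Levels is only 14 days, so Levels has float 3.
The critical path is still Design→UI→Localize; finish is now 17 days.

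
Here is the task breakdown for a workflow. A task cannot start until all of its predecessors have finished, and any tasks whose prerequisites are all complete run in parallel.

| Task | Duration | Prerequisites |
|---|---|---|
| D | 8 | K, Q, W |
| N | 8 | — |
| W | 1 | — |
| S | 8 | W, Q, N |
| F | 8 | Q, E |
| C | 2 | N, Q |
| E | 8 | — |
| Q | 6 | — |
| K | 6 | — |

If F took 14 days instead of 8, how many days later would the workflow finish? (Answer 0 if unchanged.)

Critical path before the change: E→F = 8+8 = 16 giving 16 days.
F is on the critical path; changing it to 14 makes that path 22 days.
No other chain overtakes it, so the finish is 22 days.
Change in finish: 22 − 16 = +6 days.

6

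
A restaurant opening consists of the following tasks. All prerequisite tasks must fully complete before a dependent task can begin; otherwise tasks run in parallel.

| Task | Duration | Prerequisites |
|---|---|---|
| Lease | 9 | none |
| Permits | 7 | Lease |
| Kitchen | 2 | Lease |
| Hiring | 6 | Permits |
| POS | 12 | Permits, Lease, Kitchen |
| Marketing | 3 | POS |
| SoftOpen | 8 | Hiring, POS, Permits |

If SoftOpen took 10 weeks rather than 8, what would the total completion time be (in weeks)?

38

Actual critical path: Lease→Permits→POS→SoftOpen = 9+7+12+8 = 36 ⇒ 36 weeks.
SoftOpen lies on that path, so at 10 weeks the path becomes 38 weeks.
That remains the longest chain; total 38 weeks.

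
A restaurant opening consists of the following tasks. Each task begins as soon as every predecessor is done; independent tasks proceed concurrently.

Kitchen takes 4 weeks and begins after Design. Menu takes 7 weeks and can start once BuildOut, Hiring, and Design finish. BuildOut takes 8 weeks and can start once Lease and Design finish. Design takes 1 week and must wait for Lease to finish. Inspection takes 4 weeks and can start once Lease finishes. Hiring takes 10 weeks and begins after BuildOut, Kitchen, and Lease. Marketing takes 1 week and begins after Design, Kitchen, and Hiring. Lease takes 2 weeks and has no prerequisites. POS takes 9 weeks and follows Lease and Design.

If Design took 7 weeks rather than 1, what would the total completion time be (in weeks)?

34

Critical path before the change: Lease→Design→BuildOut→Hiring→Menu = 2+1+8+10+7 = 28 giving 28 weeks.
Since Design is critical, the +6 change carries straight to that chain (now 34 weeks).
The critical path is still Lease→Design→BuildOut→Hiring→Menu; finish is now 34 weeks.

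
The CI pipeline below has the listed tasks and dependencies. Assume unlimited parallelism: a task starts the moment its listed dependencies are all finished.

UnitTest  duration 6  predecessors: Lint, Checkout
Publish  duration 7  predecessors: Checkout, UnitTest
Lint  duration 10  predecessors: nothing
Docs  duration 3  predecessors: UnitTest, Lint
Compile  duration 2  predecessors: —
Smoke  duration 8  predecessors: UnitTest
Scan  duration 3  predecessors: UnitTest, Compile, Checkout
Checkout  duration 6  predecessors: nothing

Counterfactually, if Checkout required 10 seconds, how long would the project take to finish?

Baseline: Lint→UnitTest→Smoke = 10+6+8 = 24 → 24 seconds.
The longest path through Checkout is only 20 seconds, so Checkout has float 4.
Now Checkout→UnitTest→Smoke = 10+6+8 = 24 is longest, so the finish becomes 24 seconds.

24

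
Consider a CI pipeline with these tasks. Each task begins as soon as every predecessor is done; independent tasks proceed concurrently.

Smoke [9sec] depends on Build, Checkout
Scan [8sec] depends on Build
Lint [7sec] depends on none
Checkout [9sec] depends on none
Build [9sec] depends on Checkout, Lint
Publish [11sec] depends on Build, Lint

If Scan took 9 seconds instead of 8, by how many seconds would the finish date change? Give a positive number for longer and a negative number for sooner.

As given, the longest chain is Checkout→Build→Publish = 9+9+11 = 29, so the finish is 29 seconds.
Scan has 3 seconds of float (longest path through it is 26).
The critical path is still Checkout→Build→Publish; finish is now 29 seconds.
Change in finish: 29 − 29 = +0 seconds.

0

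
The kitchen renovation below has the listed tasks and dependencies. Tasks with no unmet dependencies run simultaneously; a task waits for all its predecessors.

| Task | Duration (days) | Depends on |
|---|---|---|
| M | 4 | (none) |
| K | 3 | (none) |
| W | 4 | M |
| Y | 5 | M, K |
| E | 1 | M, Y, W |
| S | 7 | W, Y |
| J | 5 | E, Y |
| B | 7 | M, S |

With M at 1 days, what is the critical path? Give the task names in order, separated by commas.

K, Y, S, B

Actual critical path: M→Y→S→B = 4+5+7+7 = 23 ⇒ 23 days.
M is on the critical path; changing it to 1 makes that path 20 days.
The binding chain switches to K→Y→S→B = 3+5+7+7 = 22; finish 22 days.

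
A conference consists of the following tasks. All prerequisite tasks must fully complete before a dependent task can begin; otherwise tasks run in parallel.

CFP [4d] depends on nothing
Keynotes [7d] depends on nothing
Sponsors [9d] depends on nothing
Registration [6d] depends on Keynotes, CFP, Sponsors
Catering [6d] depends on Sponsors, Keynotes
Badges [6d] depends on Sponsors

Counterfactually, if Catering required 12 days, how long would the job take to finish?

21

Baseline: Sponsors→Catering = 9+6 = 15 → 15 days.
Since Catering is critical, the +6 change carries straight to that chain (now 21 days).
That remains the longest chain; total 21 days.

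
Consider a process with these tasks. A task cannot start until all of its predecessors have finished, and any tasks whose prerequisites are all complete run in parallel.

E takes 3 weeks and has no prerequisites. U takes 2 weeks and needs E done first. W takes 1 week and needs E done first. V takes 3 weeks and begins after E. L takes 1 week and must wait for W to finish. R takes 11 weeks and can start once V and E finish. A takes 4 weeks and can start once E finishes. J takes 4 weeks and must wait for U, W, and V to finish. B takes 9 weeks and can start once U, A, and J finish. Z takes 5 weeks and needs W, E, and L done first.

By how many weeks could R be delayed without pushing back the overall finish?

2

Critical path: E→V→J→B = 3+3+4+9 = 19, so the finish is 19 weeks.
R finishes as early as 17 and must finish by 19.
Float = 19 − 17 = 2.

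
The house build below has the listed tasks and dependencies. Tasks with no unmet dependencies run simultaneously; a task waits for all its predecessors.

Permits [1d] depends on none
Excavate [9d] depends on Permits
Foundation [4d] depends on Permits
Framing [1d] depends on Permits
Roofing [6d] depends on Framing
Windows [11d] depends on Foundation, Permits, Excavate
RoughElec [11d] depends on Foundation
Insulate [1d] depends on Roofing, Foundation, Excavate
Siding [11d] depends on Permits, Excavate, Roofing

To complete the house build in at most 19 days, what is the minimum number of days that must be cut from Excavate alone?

2

Current finish: 21 days; target: 19.
Excavate is on every critical path, so each day cut from Excavate cuts the finish by one (this holds down to a finish of 19).
Need 21 − 19 = 2 days off Excavate → Excavate becomes 7 days, finish becomes 19.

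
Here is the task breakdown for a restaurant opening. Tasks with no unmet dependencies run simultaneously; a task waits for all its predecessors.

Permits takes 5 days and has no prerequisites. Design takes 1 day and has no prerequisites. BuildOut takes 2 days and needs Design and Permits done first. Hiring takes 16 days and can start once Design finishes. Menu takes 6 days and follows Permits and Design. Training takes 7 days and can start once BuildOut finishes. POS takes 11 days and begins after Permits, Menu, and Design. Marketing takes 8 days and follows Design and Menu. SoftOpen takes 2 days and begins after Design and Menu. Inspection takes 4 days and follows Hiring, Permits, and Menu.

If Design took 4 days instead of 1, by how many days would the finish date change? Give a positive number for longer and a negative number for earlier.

2

Actual critical path: Permits→Menu→POS = 5+6+11 = 22 ⇒ 22 days.
Design has 1 day of float (longest path through it is 21).
Now Design→Hiring→Inspection = 4+16+4 = 24 is longest, so the finish becomes 24 days.
Change in finish: 24 − 22 = +2 days.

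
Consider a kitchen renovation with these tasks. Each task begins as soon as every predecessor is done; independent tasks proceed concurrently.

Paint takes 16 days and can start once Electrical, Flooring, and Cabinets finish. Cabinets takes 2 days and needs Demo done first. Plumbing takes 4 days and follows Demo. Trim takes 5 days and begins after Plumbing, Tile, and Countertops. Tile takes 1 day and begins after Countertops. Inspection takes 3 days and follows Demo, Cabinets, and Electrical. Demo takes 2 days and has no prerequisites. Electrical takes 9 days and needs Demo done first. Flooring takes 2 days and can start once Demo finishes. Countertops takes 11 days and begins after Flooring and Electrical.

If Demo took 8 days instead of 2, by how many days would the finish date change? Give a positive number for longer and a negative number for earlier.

6

Baseline: Demo→Electrical→Countertops→Tile→Trim = 2+9+11+1+5 = 28 → 28 days.
Demo is on the critical path; changing it to 8 makes that path 34 days.
The critical path is still Demo→Electrical→Countertops→Tile→Trim; finish is now 34 days.
Change in finish: 34 − 28 = +6 days.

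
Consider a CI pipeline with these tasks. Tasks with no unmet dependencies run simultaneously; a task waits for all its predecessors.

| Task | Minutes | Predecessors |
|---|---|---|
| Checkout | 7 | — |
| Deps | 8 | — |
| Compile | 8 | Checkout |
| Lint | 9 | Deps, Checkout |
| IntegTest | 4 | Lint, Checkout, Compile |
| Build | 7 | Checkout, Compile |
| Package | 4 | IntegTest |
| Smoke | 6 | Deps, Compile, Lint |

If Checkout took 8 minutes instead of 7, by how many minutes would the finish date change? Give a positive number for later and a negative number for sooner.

As given, the longest chain is Deps→Lint→IntegTest→Package = 8+9+4+4 = 25, so the finish is 25 minutes.
Checkout has 1 minute of float (longest path through it is 24).
The binding chain switches to Checkout→Lint→IntegTest→Package = 8+9+4+4 = 25; finish 25 minutes.
Change in finish: 25 − 25 = +0 minutes.

0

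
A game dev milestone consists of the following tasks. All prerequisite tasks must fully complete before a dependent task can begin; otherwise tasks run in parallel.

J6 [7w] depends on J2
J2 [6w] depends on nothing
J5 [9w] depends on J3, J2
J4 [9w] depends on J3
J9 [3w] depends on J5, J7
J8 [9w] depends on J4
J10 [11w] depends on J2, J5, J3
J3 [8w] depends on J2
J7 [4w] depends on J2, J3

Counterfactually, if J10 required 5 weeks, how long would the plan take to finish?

The binding path is J2→J3→J5→J10 = 6+8+9+11 = 34; finish at 34 weeks.
Since J10 is critical, the -6 change carries straight to that chain (now 28 weeks).
The binding chain switches to J2→J3→J4→J8 = 6+8+9+9 = 32; finish 32 weeks.

32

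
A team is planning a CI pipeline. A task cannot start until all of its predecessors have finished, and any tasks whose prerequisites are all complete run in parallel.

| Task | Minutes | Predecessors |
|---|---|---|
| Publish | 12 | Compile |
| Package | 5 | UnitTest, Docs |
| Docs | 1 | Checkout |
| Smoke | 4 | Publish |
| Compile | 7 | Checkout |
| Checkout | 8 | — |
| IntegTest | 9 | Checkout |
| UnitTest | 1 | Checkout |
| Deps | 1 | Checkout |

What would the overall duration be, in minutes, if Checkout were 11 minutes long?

The binding path is Checkout→Compile→Publish→Smoke = 8+7+12+4 = 31; finish at 31 minutes.
Checkout lies on that path, so at 11 minutes the path becomes 34 minutes.
That remains the longest chain; total 34 minutes.

34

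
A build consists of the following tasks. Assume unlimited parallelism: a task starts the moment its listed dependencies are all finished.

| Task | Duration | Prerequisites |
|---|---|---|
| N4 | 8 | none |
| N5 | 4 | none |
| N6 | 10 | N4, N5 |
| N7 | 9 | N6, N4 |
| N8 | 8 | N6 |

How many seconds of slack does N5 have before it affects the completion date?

4

N4→N6→N7 = 8+10+9 = 27 sets the makespan at 27 seconds.
Longest path through N5: 23 seconds (earliest finish 4, latest finish 8).
So N5 can slip 8 − 4 = 4 seconds.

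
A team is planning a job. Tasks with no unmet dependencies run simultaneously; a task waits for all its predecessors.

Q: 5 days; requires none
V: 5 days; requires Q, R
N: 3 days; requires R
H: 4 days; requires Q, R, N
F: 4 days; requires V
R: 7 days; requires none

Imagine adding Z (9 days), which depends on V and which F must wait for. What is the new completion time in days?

25

Originally the schedule takes 16 days.
With Z inserted, F now waits for max(V, Z).
New critical path: R→V→Z→F = 7+5+9+4 = 25 ⇒ 25 days.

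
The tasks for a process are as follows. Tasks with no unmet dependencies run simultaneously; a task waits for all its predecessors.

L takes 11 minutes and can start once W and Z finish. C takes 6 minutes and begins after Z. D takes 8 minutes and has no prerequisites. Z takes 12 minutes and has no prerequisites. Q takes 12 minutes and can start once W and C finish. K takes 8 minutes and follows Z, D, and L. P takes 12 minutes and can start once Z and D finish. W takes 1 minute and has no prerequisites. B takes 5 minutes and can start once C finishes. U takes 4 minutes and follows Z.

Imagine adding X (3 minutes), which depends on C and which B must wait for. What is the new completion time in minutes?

31

Originally the process takes 31 minutes.
With X inserted, B now waits for max(C, X).
New critical path: Z→L→K = 12+11+8 = 31 ⇒ 31 minutes.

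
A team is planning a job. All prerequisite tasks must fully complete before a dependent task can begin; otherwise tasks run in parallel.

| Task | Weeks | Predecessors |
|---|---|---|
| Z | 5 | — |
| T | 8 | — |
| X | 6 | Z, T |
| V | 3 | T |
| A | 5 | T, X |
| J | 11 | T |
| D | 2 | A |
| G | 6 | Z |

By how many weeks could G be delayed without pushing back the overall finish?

T→X→A→D = 8+6+5+2 = 21 sets the makespan at 21 weeks.
The longest chain containing G totals 11 weeks.
Float = 21 − 11 = 10.

10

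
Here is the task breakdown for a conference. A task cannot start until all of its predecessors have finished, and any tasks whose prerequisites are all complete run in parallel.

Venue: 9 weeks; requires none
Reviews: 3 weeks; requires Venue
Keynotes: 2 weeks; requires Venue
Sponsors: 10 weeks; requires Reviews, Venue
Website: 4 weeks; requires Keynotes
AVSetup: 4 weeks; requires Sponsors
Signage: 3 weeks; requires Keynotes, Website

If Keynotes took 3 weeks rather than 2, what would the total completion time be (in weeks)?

26

Baseline: Venue→Reviews→Sponsors→AVSetup = 9+3+10+4 = 26 → 26 weeks.
Keynotes is off the critical path — its longest chain is 18 weeks, giving 8 of slack.
The critical path is still Venue→Reviews→Sponsors→AVSetup; finish is now 26 weeks.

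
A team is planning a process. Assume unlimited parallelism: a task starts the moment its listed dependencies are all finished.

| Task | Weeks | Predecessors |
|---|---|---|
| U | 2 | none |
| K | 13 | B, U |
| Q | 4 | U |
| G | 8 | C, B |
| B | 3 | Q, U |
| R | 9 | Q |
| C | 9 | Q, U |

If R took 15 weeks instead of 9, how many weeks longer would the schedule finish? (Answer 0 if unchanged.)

The binding path is U→Q→C→G = 2+4+9+8 = 23; finish at 23 weeks.
R is off the critical path — its longest chain is 15 weeks, giving 8 of slack.
No other chain overtakes it, so the finish is 23 weeks.
Change in finish: 23 − 23 = +0 weeks.

0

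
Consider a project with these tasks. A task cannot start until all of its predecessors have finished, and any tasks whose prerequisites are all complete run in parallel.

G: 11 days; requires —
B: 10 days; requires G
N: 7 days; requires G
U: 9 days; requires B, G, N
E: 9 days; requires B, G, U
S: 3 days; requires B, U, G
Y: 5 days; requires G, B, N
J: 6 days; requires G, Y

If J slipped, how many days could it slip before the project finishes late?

Critical path: G→B→U→E = 11+10+9+9 = 39, so the finish is 39 days.
J finishes as early as 32 and must finish by 39.
Slack of J = 33 − 26 = 7 days.

7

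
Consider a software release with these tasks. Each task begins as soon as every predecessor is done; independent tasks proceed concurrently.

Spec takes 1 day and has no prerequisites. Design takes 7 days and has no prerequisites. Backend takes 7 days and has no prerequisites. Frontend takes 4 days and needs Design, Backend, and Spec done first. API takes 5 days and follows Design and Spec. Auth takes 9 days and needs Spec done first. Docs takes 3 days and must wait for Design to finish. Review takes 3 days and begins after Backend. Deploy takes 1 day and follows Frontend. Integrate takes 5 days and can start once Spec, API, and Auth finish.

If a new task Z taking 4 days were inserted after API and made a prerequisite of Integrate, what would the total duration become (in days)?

Originally the project takes 17 days.
With Z inserted, Integrate now waits for max(Spec, API, Auth, Z).
New critical path: Design→API→Z→Integrate = 7+5+4+5 = 21 ⇒ 21 days.

21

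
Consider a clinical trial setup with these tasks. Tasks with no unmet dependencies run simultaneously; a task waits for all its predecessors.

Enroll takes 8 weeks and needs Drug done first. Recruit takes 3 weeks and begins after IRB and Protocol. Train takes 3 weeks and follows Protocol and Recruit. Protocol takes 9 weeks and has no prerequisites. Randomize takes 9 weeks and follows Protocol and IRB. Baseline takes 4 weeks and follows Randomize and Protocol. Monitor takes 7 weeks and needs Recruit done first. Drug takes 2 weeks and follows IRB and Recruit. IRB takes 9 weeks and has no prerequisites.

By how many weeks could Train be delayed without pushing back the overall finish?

7

The longest chain is Protocol→Recruit→Drug→Enroll = 9+3+2+8 = 22; overall finish 22 weeks.
Longest path through Train: 15 weeks (earliest finish 15, latest finish 22).
Slack of Train = 19 − 12 = 7 weeks.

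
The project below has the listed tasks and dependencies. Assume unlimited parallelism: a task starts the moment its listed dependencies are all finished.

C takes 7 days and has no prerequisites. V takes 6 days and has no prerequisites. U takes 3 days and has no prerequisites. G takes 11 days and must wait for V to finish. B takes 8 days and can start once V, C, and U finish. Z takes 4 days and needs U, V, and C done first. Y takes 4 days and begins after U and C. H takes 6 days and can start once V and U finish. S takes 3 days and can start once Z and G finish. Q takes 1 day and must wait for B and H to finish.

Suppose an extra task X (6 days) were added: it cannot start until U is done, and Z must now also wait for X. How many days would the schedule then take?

Originally the schedule takes 20 days.
With X inserted, Z now waits for max(U, V, C, X).
New critical path: V→G→S = 6+11+3 = 20 ⇒ 20 days.

20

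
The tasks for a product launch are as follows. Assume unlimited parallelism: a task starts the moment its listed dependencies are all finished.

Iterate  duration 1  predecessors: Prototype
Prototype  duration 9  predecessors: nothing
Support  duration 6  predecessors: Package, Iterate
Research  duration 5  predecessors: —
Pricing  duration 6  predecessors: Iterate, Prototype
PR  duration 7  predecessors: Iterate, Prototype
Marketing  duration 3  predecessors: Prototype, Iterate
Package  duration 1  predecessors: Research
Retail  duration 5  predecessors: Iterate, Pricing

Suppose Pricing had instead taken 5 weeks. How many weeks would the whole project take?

As given, the longest chain is Prototype→Iterate→Pricing→Retail = 9+1+6+5 = 21, so the finish is 21 weeks.
Since Pricing is critical, the -1 change carries straight to that chain (now 20 weeks).
The critical path is still Prototype→Iterate→Pricing→Retail; finish is now 20 weeks.

20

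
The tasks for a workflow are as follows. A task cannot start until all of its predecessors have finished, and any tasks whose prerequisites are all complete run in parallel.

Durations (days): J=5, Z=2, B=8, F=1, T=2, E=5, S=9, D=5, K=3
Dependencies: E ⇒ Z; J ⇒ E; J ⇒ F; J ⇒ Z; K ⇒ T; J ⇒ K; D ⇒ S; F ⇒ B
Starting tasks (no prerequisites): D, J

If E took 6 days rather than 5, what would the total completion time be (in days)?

14

As given, the longest chain is D→S = 5+9 = 14, so the finish is 14 days.
The longest path through E is only 12 days, so E has float 2.
The critical path is still D→S; finish is now 14 days.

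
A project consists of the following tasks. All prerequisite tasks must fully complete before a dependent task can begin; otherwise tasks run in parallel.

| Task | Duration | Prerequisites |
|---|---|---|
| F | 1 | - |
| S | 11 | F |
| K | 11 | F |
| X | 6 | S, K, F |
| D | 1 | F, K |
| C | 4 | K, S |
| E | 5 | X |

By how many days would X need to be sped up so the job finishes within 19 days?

4

Current finish: 23 days; target: 19.
X is on every critical path, so each day cut from X cuts the finish by one (this holds down to a finish of 18).
Need 23 − 19 = 4 days off X → X becomes 2 days, finish becomes 19.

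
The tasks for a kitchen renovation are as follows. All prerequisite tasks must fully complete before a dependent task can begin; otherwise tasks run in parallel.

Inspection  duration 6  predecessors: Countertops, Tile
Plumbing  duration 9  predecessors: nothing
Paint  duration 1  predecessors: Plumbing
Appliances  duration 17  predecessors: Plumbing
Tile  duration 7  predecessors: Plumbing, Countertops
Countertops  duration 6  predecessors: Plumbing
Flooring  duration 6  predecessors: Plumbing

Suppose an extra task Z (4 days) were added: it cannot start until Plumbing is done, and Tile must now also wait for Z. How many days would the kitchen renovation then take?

28

Originally the kitchen renovation takes 28 days.
With Z inserted, Tile now waits for max(Plumbing, Countertops, Z).
New critical path: Plumbing→Countertops→Tile→Inspection = 9+6+7+6 = 28 ⇒ 28 days.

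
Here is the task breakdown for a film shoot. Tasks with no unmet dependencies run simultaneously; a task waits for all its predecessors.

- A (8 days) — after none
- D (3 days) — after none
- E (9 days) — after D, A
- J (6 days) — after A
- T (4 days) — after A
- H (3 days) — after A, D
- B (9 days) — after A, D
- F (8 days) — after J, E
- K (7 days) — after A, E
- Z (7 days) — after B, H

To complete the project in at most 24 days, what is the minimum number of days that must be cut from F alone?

1

Current finish: 25 days; target: 24.
F is on every critical path, so each day cut from F cuts the finish by one (this holds down to a finish of 24).
Need 25 − 24 = 1 day off F → F becomes 7 days, finish becomes 24.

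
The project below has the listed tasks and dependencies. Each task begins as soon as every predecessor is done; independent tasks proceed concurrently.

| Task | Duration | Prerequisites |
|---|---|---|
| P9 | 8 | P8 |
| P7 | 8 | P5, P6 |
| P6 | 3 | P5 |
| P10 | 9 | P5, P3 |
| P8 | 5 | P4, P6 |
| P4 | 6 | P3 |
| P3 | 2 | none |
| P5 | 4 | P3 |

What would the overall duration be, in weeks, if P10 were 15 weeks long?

22

Critical path before the change: P3→P5→P6→P8→P9 = 2+4+3+5+8 = 22 giving 22 weeks.
P10 has 7 weeks of float (longest path through it is 15).
No other chain overtakes it, so the finish is 22 weeks.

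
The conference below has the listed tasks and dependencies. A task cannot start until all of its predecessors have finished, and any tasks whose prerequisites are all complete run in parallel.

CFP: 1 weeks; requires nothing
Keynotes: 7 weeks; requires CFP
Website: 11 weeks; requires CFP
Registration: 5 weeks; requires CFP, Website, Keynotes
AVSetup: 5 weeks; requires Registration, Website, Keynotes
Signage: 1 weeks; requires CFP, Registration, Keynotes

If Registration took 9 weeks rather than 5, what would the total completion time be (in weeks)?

26

Critical path before the change: CFP→Website→Registration→AVSetup = 1+11+5+5 = 22 giving 22 weeks.
Since Registration is critical, the +4 change carries straight to that chain (now 26 weeks).
The critical path is still CFP→Website→Registration→AVSetup; finish is now 26 weeks.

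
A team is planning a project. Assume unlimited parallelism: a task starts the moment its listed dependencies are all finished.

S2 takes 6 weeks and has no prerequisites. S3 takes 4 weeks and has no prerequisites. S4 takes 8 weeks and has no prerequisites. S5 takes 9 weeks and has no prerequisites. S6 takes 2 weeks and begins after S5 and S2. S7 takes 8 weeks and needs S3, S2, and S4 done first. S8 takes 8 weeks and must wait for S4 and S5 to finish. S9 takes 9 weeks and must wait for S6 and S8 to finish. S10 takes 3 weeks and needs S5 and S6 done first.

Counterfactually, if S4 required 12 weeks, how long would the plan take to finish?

Actual critical path: S5→S8→S9 = 9+8+9 = 26 ⇒ 26 weeks.
S4 has 1 week of float (longest path through it is 25).
New critical path: S4→S8→S9 = 12+8+9 = 29 ⇒ 29 weeks.

29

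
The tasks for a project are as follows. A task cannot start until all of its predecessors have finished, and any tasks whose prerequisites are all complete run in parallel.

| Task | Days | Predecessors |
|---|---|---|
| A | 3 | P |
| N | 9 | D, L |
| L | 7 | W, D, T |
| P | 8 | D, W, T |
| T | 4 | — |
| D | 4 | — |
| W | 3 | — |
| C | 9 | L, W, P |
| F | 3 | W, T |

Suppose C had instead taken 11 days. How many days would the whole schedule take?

Actual critical path: T→P→C = 4+8+9 = 21 ⇒ 21 days.
C lies on that path, so at 11 days the path becomes 23 days.
The critical path is still T→P→C; finish is now 23 days.

23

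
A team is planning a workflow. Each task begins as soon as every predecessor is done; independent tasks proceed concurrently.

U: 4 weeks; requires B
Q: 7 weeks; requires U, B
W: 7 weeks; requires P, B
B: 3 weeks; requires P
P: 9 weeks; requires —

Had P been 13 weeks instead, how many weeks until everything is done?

Actual critical path: P→B→U→Q = 9+3+4+7 = 23 ⇒ 23 weeks.
P lies on that path, so at 13 weeks the path becomes 27 weeks.
No other chain overtakes it, so the finish is 27 weeks.

27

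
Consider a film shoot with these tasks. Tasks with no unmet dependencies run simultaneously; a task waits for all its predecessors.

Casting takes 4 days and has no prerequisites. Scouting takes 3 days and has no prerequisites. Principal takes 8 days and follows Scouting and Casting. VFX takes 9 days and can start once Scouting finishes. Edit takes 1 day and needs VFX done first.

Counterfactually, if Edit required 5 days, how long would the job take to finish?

Baseline: Scouting→VFX→Edit = 3+9+1 = 13 → 13 days.
Edit is on the critical path; changing it to 5 makes that path 17 days.
The critical path is still Scouting→VFX→Edit; finish is now 17 days.

17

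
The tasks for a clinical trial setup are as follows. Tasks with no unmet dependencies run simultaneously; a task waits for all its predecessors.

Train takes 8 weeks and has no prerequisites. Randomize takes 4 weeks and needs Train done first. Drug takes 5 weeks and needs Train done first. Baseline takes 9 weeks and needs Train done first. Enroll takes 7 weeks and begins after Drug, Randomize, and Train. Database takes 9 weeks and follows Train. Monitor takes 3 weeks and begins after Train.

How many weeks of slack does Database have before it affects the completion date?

3

Critical path: Train→Drug→Enroll = 8+5+7 = 20, so the finish is 20 weeks.
The longest chain containing Database totals 17 weeks.
Float = 20 − 17 = 3.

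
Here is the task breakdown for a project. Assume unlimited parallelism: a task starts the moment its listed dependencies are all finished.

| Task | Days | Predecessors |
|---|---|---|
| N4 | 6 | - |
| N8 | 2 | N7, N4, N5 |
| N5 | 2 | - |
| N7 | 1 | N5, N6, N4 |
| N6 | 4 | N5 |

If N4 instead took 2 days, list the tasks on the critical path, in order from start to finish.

Baseline: N4→N7→N8 = 6+1+2 = 9 → 9 days.
Since N4 is critical, the -4 change carries straight to that chain (now 5 days).
The binding chain switches to N5→N6→N7→N8 = 2+4+1+2 = 9; finish 9 days.

N5, N6, N7, N8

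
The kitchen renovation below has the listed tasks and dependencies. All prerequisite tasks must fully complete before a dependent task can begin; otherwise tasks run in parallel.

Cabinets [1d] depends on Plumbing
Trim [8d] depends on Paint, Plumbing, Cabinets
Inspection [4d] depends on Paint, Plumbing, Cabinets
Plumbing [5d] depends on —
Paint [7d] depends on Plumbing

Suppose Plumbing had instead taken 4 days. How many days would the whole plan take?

19

Baseline: Plumbing→Paint→Trim = 5+7+8 = 20 → 20 days.
Plumbing lies on that path, so at 4 days the path becomes 19 days.
No other chain overtakes it, so the finish is 19 days.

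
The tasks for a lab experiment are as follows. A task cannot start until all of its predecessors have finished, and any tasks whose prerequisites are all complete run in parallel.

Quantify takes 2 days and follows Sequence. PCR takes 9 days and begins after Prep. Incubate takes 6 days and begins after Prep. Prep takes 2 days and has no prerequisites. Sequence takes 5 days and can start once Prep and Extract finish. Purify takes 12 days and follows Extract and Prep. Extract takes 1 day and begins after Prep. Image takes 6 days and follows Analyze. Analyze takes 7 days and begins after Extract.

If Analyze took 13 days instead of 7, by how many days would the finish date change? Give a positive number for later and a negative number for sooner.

6

Critical path before the change: Prep→Extract→Analyze→Image = 2+1+7+6 = 16 giving 16 days.
Analyze is on the critical path; changing it to 13 makes that path 22 days.
That remains the longest chain; total 22 days.
Change in finish: 22 − 16 = +6 days.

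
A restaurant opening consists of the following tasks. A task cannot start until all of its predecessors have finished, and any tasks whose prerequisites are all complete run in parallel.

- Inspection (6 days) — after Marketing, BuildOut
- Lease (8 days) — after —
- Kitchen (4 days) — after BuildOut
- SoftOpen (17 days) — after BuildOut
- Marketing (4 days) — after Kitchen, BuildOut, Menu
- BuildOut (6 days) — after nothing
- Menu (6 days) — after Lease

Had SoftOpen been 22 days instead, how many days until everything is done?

As given, the longest chain is Lease→Menu→Marketing→Inspection = 8+6+4+6 = 24, so the finish is 24 days.
SoftOpen is off the critical path — its longest chain is 23 days, giving 1 of slack.
The binding chain switches to BuildOut→SoftOpen = 6+22 = 28; finish 28 days.

28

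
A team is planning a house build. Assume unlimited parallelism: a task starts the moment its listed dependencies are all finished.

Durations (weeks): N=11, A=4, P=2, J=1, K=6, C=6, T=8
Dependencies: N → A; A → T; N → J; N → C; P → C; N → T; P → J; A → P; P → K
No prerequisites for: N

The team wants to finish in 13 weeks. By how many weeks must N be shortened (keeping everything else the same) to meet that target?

10

Current finish: 23 weeks; target: 13.
N is on every critical path, so each week cut from N cuts the finish by one (this holds down to a finish of 13).
Need 23 − 13 = 10 weeks off N → N becomes 1 week, finish becomes 13.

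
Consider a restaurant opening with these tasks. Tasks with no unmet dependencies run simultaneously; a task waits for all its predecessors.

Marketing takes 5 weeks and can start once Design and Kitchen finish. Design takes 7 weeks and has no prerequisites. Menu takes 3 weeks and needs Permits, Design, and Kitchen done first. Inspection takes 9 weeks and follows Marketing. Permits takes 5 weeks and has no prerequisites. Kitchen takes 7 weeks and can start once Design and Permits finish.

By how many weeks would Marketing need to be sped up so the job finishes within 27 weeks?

1

Current finish: 28 weeks; target: 27.
Marketing is on every critical path, so each week cut from Marketing cuts the finish by one (this holds down to a finish of 24).
Need 28 − 27 = 1 week off Marketing → Marketing becomes 4 weeks, finish becomes 27.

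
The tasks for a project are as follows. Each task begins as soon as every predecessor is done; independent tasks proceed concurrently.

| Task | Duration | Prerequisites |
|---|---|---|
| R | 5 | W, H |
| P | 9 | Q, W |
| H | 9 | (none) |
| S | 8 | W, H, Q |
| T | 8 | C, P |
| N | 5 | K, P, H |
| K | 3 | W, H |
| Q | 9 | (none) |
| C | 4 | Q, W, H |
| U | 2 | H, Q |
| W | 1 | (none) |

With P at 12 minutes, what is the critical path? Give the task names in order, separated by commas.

Q, P, T

Critical path before the change: Q→P→T = 9+9+8 = 26 giving 26 minutes.
Since P is critical, the +3 change carries straight to that chain (now 29 minutes).
The critical path is still Q→P→T; finish is now 29 minutes.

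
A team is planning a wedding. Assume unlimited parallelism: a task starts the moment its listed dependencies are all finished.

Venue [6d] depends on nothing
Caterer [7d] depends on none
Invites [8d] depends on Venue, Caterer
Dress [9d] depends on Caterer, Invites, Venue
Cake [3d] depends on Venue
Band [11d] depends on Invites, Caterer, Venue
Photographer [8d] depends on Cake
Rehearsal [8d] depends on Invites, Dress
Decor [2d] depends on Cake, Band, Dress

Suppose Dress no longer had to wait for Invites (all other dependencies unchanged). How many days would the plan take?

Before: longest chain Caterer→Invites→Dress→Rehearsal = 7+8+9+8 = 32, finish 32.
Without Invites→Dress, Dress's earliest start moves from 15 to 7.
New critical path: Caterer→Invites→Band→Decor = 7+8+11+2 = 28 ⇒ 28 days.

28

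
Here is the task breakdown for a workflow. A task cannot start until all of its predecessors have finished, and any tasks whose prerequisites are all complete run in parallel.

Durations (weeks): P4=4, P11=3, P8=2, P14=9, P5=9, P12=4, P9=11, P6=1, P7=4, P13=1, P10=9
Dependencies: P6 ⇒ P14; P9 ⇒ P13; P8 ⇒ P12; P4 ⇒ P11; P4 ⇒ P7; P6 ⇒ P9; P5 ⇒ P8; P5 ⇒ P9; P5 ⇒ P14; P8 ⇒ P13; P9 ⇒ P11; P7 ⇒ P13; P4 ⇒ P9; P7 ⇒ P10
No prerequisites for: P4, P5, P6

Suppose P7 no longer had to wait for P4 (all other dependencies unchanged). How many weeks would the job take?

23

Original critical path: P5→P9→P11 = 9+11+3 = 23 ⇒ 23 weeks.
Without P4→P7, P7's earliest start moves from 4 to 0.
The longest chain is now P5→P9→P11 = 9+11+3 = 23, so the job takes 23 weeks.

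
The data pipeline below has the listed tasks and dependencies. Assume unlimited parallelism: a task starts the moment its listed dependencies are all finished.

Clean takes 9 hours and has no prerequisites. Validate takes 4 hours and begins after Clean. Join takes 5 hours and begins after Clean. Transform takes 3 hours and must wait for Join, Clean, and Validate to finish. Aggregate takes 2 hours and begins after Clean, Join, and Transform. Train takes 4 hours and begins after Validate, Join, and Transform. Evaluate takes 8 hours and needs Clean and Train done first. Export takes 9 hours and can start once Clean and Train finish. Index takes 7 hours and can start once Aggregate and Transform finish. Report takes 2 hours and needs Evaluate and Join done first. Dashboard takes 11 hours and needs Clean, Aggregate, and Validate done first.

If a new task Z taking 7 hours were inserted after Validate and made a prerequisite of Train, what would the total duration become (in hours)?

Originally the schedule takes 31 hours.
With Z inserted, Train now waits for max(Validate, Join, Transform, Z).
New critical path: Clean→Validate→Z→Train→Evaluate→Report = 9+4+7+4+8+2 = 34 ⇒ 34 hours.

34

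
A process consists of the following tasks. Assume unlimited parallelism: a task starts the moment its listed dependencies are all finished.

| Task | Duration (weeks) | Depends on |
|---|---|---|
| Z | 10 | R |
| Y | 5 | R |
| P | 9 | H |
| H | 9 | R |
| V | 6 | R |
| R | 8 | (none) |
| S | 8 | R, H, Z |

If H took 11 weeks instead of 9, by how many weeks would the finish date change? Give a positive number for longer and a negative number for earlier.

Critical path before the change: R→H→P = 8+9+9 = 26 giving 26 weeks.
H is on the critical path; changing it to 11 makes that path 28 weeks.
The critical path is still R→H→P; finish is now 28 weeks.
Change in finish: 28 − 26 = +2 weeks.

2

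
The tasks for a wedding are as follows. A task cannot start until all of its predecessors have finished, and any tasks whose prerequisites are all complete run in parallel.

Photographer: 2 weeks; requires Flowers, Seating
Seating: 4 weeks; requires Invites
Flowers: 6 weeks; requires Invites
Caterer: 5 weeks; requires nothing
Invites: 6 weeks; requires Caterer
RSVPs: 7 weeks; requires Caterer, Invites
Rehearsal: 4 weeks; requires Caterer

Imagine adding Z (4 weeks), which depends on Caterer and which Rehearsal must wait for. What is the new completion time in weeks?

19

Originally the schedule takes 19 weeks.
With Z inserted, Rehearsal now waits for max(Caterer, Z).
New critical path: Caterer→Invites→Flowers→Photographer = 5+6+6+2 = 19 ⇒ 19 weeks.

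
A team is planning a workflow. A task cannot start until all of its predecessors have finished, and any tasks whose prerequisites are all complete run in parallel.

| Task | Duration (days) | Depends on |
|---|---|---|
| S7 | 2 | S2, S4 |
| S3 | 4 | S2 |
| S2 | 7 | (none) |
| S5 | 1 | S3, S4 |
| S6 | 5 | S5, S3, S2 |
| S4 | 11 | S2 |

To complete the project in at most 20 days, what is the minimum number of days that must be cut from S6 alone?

4

Current finish: 24 days; target: 20.
S6 is on every critical path, so each day cut from S6 cuts the finish by one (this holds down to a finish of 20).
Need 24 − 20 = 4 days off S6 → S6 becomes 1 day, finish becomes 20.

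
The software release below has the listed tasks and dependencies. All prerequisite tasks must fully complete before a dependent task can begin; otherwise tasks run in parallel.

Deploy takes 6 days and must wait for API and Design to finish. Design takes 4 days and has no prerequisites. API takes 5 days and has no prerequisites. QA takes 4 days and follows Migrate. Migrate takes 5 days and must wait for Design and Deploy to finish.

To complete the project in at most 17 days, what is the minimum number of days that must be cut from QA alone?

3

Current finish: 20 days; target: 17.
QA is on every critical path, so each day cut from QA cuts the finish by one (this holds down to a finish of 17).
Need 20 − 17 = 3 days off QA → QA becomes 1 day, finish becomes 17.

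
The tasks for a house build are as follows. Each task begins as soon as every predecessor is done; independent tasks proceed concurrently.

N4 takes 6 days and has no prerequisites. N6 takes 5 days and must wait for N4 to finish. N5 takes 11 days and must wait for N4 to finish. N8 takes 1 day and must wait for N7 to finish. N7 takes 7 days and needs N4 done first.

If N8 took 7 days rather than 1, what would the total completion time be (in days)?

20

Actual critical path: N4→N5 = 6+11 = 17 ⇒ 17 days.
N8 has 3 days of float (longest path through it is 14).
Now N4→N7→N8 = 6+7+7 = 20 is longest, so the finish becomes 20 days.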